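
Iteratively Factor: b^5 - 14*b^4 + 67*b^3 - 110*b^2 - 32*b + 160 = (b - 4)*(b^4 - 10*b^3 + 27*b^2 - 2*b - 40) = (b - 5)*(b - 4)*(b^3 - 5*b^2 + 2*b + 8) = (b - 5)*(b - 4)*(b - 2)*(b^2 - 3*b - 4) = (b - 5)*(b - 4)^2*(b - 2)*(b + 1)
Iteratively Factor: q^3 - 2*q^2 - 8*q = (q)*(q^2 - 2*q - 8) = q*(q + 2)*(q - 4)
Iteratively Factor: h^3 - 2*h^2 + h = (h - 1)*(h^2 - h) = (h - 1)^2*(h)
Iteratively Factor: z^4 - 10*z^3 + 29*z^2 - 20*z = (z - 1)*(z^3 - 9*z^2 + 20*z) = (z - 4)*(z - 1)*(z^2 - 5*z) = z*(z - 4)*(z - 1)*(z - 5)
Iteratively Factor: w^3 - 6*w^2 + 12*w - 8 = (w - 2)*(w^2 - 4*w + 4) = (w - 2)^2*(w - 2)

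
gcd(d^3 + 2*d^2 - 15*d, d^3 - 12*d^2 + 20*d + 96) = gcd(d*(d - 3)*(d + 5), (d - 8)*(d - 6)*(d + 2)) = 1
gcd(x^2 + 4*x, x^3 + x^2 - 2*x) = x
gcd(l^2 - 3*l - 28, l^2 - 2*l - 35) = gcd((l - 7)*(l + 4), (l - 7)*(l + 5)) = l - 7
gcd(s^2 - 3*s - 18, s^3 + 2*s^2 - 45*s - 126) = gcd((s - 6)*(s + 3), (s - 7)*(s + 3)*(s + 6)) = s + 3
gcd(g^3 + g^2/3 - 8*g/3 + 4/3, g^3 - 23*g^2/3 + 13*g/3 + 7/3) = g - 1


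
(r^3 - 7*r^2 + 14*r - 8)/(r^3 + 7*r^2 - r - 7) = (r^2 - 6*r + 8)/(r^2 + 8*r + 7)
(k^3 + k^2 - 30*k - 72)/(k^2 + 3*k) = k - 2 - 24/k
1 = 1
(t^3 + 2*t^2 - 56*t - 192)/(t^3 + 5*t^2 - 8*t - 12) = (t^2 - 4*t - 32)/(t^2 - t - 2)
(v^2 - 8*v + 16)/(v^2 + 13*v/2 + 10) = 2*(v^2 - 8*v + 16)/(2*v^2 + 13*v + 20)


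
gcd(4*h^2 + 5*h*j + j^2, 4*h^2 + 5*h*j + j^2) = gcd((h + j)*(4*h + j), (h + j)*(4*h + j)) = 4*h^2 + 5*h*j + j^2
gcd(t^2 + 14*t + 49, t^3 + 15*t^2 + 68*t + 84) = t + 7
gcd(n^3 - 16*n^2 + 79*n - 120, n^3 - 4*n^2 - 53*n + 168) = n^2 - 11*n + 24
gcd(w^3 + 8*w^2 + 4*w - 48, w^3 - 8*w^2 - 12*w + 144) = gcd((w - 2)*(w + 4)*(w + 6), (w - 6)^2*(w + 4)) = w + 4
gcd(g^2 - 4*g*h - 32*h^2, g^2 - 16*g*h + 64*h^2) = g - 8*h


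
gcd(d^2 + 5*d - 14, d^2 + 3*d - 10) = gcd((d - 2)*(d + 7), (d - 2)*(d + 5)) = d - 2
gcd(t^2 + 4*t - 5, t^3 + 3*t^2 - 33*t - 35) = 1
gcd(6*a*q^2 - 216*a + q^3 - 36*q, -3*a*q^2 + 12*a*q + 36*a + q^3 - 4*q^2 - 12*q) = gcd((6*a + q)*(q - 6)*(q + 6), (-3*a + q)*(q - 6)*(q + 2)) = q - 6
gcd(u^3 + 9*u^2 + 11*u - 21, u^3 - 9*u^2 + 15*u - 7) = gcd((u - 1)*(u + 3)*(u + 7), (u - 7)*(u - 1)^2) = u - 1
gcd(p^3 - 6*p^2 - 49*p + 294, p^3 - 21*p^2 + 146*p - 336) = p^2 - 13*p + 42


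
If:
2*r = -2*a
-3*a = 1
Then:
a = -1/3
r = 1/3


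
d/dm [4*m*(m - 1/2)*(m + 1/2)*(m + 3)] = 16*m^3 + 36*m^2 - 2*m - 3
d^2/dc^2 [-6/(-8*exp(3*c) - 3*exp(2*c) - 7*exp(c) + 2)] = 6*(2*(24*exp(2*c) + 6*exp(c) + 7)^2*exp(c) - (72*exp(2*c) + 12*exp(c) + 7)*(8*exp(3*c) + 3*exp(2*c) + 7*exp(c) - 2))*exp(c)/(8*exp(3*c) + 3*exp(2*c) + 7*exp(c) - 2)^3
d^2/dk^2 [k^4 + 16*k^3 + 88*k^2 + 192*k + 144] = 12*k^2 + 96*k + 176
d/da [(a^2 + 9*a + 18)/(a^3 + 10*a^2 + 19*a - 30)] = (-a^2 - 6*a - 17)/(a^4 + 8*a^3 + 6*a^2 - 40*a + 25)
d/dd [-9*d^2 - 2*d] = -18*d - 2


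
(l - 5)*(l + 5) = l^2 - 25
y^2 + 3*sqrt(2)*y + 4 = (y + sqrt(2))*(y + 2*sqrt(2))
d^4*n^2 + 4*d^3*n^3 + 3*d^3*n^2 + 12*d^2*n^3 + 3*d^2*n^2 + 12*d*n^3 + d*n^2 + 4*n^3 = (d + 1)*(d + 4*n)*(d*n + n)^2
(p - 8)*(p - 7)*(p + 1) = p^3 - 14*p^2 + 41*p + 56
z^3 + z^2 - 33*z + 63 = (z - 3)^2*(z + 7)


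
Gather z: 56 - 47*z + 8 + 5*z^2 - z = 5*z^2 - 48*z + 64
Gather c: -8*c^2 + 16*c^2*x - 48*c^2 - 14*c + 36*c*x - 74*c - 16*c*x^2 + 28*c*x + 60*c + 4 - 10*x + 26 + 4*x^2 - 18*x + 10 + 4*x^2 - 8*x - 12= c^2*(16*x - 56) + c*(-16*x^2 + 64*x - 28) + 8*x^2 - 36*x + 28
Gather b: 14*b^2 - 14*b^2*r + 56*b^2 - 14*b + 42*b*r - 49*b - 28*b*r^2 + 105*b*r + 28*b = b^2*(70 - 14*r) + b*(-28*r^2 + 147*r - 35)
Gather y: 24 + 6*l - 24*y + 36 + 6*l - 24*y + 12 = 12*l - 48*y + 72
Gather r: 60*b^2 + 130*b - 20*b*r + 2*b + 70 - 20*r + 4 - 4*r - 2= 60*b^2 + 132*b + r*(-20*b - 24) + 72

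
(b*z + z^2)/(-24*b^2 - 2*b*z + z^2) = z*(b + z)/(-24*b^2 - 2*b*z + z^2)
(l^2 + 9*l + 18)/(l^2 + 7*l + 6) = (l + 3)/(l + 1)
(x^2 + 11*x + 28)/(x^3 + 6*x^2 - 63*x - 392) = (x + 4)/(x^2 - x - 56)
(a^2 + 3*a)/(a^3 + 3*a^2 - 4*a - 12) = a/(a^2 - 4)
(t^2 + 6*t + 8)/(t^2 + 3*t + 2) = (t + 4)/(t + 1)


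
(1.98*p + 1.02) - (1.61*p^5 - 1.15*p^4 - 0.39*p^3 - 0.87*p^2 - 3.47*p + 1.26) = -1.61*p^5 + 1.15*p^4 + 0.39*p^3 + 0.87*p^2 + 5.45*p - 0.24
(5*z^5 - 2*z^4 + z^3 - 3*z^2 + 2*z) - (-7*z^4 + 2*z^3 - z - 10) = 5*z^5 + 5*z^4 - z^3 - 3*z^2 + 3*z + 10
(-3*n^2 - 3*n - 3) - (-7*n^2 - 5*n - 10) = 4*n^2 + 2*n + 7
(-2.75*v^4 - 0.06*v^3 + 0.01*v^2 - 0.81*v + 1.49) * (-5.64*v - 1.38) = 15.51*v^5 + 4.1334*v^4 + 0.0264*v^3 + 4.5546*v^2 - 7.2858*v - 2.0562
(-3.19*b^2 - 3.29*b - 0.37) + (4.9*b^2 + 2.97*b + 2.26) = 1.71*b^2 - 0.32*b + 1.89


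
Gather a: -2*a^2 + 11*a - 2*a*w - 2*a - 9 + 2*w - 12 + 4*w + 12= -2*a^2 + a*(9 - 2*w) + 6*w - 9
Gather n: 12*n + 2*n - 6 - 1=14*n - 7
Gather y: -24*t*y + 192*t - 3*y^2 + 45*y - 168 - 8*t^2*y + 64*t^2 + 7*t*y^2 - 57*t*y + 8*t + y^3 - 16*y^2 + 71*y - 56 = 64*t^2 + 200*t + y^3 + y^2*(7*t - 19) + y*(-8*t^2 - 81*t + 116) - 224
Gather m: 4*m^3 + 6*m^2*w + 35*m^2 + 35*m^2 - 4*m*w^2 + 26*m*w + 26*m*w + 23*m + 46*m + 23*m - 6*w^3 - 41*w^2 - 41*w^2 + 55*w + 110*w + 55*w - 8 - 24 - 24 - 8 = 4*m^3 + m^2*(6*w + 70) + m*(-4*w^2 + 52*w + 92) - 6*w^3 - 82*w^2 + 220*w - 64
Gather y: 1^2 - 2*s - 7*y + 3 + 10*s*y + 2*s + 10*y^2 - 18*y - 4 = 10*y^2 + y*(10*s - 25)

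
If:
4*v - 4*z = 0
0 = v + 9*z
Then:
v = 0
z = 0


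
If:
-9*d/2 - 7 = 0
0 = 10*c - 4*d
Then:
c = -28/45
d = -14/9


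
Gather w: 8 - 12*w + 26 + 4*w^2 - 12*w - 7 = 4*w^2 - 24*w + 27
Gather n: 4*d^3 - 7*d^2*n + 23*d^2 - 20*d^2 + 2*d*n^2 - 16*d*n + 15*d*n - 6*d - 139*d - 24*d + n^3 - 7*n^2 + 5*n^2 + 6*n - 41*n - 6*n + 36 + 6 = 4*d^3 + 3*d^2 - 169*d + n^3 + n^2*(2*d - 2) + n*(-7*d^2 - d - 41) + 42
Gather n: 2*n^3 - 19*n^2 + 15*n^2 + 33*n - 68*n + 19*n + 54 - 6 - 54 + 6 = 2*n^3 - 4*n^2 - 16*n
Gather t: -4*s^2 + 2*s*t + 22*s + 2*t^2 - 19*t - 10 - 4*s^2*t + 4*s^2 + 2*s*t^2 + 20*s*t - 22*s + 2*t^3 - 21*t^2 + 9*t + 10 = 2*t^3 + t^2*(2*s - 19) + t*(-4*s^2 + 22*s - 10)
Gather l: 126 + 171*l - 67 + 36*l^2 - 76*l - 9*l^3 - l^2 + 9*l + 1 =-9*l^3 + 35*l^2 + 104*l + 60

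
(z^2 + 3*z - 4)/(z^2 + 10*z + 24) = (z - 1)/(z + 6)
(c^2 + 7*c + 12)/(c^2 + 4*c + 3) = (c + 4)/(c + 1)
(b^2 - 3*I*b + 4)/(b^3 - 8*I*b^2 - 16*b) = (b + I)/(b*(b - 4*I))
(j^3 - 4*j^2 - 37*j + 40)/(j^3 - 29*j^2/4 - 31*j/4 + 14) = 4*(j + 5)/(4*j + 7)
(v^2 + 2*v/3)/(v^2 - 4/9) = 3*v/(3*v - 2)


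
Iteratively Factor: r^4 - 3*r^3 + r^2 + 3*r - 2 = (r - 1)*(r^3 - 2*r^2 - r + 2) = (r - 2)*(r - 1)*(r^2 - 1) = (r - 2)*(r - 1)^2*(r + 1)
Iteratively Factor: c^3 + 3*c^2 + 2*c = (c)*(c^2 + 3*c + 2) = c*(c + 1)*(c + 2)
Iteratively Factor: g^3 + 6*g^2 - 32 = (g + 4)*(g^2 + 2*g - 8) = (g - 2)*(g + 4)*(g + 4)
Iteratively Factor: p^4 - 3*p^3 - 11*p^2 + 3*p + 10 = (p - 5)*(p^3 + 2*p^2 - p - 2) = (p - 5)*(p + 1)*(p^2 + p - 2) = (p - 5)*(p + 1)*(p + 2)*(p - 1)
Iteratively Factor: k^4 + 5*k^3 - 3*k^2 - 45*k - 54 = (k + 3)*(k^3 + 2*k^2 - 9*k - 18) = (k + 3)^2*(k^2 - k - 6) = (k - 3)*(k + 3)^2*(k + 2)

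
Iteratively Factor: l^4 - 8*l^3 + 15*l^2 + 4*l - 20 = (l - 2)*(l^3 - 6*l^2 + 3*l + 10) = (l - 5)*(l - 2)*(l^2 - l - 2) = (l - 5)*(l - 2)*(l + 1)*(l - 2)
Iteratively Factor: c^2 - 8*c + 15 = (c - 5)*(c - 3)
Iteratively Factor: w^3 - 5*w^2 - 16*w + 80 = (w + 4)*(w^2 - 9*w + 20) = (w - 4)*(w + 4)*(w - 5)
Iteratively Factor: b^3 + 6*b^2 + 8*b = (b)*(b^2 + 6*b + 8) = b*(b + 4)*(b + 2)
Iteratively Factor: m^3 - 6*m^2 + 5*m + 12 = (m - 3)*(m^2 - 3*m - 4) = (m - 4)*(m - 3)*(m + 1)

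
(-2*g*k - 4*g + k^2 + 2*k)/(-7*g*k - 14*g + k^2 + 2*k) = (2*g - k)/(7*g - k)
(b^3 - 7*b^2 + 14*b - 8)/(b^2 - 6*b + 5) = (b^2 - 6*b + 8)/(b - 5)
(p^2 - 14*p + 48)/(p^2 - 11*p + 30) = (p - 8)/(p - 5)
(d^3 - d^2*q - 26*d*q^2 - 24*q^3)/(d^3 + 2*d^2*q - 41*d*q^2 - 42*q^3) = (d + 4*q)/(d + 7*q)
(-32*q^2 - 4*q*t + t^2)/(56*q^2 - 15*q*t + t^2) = (-4*q - t)/(7*q - t)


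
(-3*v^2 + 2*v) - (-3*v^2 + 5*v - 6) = 6 - 3*v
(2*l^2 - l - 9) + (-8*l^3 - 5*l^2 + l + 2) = -8*l^3 - 3*l^2 - 7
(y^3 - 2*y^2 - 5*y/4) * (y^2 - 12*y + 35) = y^5 - 14*y^4 + 231*y^3/4 - 55*y^2 - 175*y/4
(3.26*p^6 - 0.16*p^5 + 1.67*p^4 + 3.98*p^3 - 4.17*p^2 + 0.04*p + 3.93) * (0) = 0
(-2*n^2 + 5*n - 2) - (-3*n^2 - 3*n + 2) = n^2 + 8*n - 4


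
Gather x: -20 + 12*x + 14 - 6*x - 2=6*x - 8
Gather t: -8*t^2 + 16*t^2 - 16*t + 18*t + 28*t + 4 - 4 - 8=8*t^2 + 30*t - 8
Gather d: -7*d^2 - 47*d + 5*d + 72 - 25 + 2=-7*d^2 - 42*d + 49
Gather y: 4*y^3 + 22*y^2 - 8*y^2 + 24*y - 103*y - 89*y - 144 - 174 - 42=4*y^3 + 14*y^2 - 168*y - 360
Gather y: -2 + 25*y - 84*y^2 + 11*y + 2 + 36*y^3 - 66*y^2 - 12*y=36*y^3 - 150*y^2 + 24*y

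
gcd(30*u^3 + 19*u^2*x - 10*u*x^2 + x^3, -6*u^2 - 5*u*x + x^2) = -6*u^2 - 5*u*x + x^2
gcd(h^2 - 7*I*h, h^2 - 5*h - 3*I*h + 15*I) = 1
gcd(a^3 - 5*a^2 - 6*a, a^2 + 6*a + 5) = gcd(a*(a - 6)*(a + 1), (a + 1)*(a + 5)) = a + 1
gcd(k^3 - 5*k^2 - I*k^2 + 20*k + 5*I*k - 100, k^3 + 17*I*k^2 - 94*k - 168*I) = k + 4*I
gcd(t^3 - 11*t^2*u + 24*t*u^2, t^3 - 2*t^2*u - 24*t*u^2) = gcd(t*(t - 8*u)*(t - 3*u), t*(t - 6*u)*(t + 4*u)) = t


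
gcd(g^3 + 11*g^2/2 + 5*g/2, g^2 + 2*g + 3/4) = g + 1/2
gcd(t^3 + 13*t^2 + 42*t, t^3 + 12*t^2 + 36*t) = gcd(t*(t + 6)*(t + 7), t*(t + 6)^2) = t^2 + 6*t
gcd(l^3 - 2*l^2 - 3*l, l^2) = l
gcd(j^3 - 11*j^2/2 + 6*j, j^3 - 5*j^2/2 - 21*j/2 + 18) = j^2 - 11*j/2 + 6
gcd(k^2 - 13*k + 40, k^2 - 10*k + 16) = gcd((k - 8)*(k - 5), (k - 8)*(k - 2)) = k - 8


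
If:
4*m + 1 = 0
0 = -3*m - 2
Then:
No Solution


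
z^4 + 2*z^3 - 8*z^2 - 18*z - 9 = (z - 3)*(z + 1)^2*(z + 3)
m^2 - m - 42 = (m - 7)*(m + 6)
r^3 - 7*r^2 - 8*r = r*(r - 8)*(r + 1)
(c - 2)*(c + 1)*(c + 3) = c^3 + 2*c^2 - 5*c - 6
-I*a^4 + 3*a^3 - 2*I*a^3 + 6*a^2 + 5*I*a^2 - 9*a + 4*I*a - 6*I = (a + 3)*(a + I)*(a + 2*I)*(-I*a + I)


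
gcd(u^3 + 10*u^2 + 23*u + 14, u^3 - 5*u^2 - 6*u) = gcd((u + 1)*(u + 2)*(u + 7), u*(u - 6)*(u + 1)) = u + 1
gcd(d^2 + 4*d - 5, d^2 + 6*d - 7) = d - 1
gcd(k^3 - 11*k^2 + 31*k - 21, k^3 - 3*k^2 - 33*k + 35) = k^2 - 8*k + 7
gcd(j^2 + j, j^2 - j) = j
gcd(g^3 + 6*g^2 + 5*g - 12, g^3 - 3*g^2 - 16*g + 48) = g + 4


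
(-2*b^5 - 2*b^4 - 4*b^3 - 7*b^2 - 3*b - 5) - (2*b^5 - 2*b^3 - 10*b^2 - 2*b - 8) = -4*b^5 - 2*b^4 - 2*b^3 + 3*b^2 - b + 3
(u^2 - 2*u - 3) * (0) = 0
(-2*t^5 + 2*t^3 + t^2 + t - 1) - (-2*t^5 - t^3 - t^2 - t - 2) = 3*t^3 + 2*t^2 + 2*t + 1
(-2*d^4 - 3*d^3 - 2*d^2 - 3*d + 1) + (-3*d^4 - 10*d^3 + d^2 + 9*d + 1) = -5*d^4 - 13*d^3 - d^2 + 6*d + 2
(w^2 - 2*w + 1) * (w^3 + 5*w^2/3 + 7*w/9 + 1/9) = w^5 - w^4/3 - 14*w^3/9 + 2*w^2/9 + 5*w/9 + 1/9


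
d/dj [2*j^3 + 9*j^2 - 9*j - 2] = 6*j^2 + 18*j - 9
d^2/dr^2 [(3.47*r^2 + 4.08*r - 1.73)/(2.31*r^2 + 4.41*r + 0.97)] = (-27.155898*r^3 - 102.040092*r^2 - 160.594434*r - 87.91379)/(12.326391*r^6 + 70.596603*r^5 + 150.303384*r^4 + 145.055043*r^3 + 63.114408*r^2 + 12.448107*r + 0.912673)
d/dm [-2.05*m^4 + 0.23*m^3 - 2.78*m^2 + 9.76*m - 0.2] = -8.2*m^3 + 0.69*m^2 - 5.56*m + 9.76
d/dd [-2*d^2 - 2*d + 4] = -4*d - 2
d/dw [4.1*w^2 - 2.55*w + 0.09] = 8.2*w - 2.55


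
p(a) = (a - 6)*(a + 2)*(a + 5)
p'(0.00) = -32.00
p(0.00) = -60.00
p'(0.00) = -32.00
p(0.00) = -60.00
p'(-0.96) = -31.16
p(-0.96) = -29.24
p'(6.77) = 119.04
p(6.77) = 79.48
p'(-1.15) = -30.33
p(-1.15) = -23.40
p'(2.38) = -10.25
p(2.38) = -117.01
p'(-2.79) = -14.23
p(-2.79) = 15.35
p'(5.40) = 66.28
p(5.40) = -46.18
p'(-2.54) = -17.73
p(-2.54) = 11.34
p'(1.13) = -25.91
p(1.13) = -93.44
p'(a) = (a - 6)*(a + 2) + (a - 6)*(a + 5) + (a + 2)*(a + 5)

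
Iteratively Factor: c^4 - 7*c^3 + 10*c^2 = (c)*(c^3 - 7*c^2 + 10*c) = c^2*(c^2 - 7*c + 10) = c^2*(c - 5)*(c - 2)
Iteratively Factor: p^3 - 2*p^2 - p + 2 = (p + 1)*(p^2 - 3*p + 2) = (p - 2)*(p + 1)*(p - 1)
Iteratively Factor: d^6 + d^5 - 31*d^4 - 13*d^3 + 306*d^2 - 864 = (d - 3)*(d^5 + 4*d^4 - 19*d^3 - 70*d^2 + 96*d + 288) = (d - 3)^2*(d^4 + 7*d^3 + 2*d^2 - 64*d - 96) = (d - 3)^3*(d^3 + 10*d^2 + 32*d + 32) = (d - 3)^3*(d + 4)*(d^2 + 6*d + 8) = (d - 3)^3*(d + 4)^2*(d + 2)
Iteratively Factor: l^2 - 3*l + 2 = (l - 1)*(l - 2)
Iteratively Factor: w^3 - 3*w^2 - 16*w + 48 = (w - 4)*(w^2 + w - 12) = (w - 4)*(w - 3)*(w + 4)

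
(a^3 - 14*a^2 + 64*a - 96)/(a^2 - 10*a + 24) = a - 4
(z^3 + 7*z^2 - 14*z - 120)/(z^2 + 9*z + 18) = (z^2 + z - 20)/(z + 3)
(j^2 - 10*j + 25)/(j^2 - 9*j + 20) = (j - 5)/(j - 4)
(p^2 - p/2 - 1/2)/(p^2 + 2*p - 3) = (p + 1/2)/(p + 3)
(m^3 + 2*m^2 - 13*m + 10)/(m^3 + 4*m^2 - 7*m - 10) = (m - 1)/(m + 1)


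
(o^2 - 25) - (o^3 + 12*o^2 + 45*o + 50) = -o^3 - 11*o^2 - 45*o - 75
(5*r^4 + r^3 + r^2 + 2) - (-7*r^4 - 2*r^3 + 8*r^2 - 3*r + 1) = 12*r^4 + 3*r^3 - 7*r^2 + 3*r + 1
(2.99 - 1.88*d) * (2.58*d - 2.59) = -4.8504*d^2 + 12.5834*d - 7.7441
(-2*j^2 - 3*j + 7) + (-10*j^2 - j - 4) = -12*j^2 - 4*j + 3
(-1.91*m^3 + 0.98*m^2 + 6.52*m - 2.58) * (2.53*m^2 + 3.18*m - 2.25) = -4.8323*m^5 - 3.5944*m^4 + 23.9095*m^3 + 12.0012*m^2 - 22.8744*m + 5.805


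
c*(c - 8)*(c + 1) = c^3 - 7*c^2 - 8*c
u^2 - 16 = (u - 4)*(u + 4)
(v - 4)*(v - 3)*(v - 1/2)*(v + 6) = v^4 - 3*v^3/2 - 59*v^2/2 + 87*v - 36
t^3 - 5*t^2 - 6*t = t*(t - 6)*(t + 1)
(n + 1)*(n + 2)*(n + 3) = n^3 + 6*n^2 + 11*n + 6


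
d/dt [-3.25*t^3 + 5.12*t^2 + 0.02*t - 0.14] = -9.75*t^2 + 10.24*t + 0.02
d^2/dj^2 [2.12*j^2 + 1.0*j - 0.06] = 4.24000000000000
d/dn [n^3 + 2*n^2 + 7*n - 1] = 3*n^2 + 4*n + 7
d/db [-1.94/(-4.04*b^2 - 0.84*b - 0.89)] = (-15.6752*b - 1.6296)/(4.04*b^2 + 0.84*b + 0.89)^2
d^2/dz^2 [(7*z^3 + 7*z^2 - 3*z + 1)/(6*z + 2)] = (63*z^3 + 63*z^2 + 21*z + 25)/(27*z^3 + 27*z^2 + 9*z + 1)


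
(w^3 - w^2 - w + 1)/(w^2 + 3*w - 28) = (w^3 - w^2 - w + 1)/(w^2 + 3*w - 28)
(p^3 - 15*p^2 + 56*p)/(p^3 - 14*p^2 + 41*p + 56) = p/(p + 1)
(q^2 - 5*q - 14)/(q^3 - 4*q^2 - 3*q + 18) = (q - 7)/(q^2 - 6*q + 9)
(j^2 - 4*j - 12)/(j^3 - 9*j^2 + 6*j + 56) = (j - 6)/(j^2 - 11*j + 28)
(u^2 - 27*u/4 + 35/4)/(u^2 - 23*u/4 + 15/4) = (4*u - 7)/(4*u - 3)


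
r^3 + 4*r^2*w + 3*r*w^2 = r*(r + w)*(r + 3*w)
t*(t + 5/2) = t^2 + 5*t/2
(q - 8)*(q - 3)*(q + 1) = q^3 - 10*q^2 + 13*q + 24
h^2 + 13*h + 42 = (h + 6)*(h + 7)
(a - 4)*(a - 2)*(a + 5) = a^3 - a^2 - 22*a + 40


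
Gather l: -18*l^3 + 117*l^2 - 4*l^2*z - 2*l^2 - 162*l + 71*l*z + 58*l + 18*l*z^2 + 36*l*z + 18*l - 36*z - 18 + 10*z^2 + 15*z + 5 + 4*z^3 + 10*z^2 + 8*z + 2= -18*l^3 + l^2*(115 - 4*z) + l*(18*z^2 + 107*z - 86) + 4*z^3 + 20*z^2 - 13*z - 11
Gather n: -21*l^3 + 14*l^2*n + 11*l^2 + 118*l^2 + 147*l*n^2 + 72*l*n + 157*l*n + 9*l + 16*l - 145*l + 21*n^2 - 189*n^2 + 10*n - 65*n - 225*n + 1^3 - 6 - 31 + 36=-21*l^3 + 129*l^2 - 120*l + n^2*(147*l - 168) + n*(14*l^2 + 229*l - 280)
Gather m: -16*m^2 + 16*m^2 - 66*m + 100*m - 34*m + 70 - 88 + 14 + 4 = 0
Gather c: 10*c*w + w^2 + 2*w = 10*c*w + w^2 + 2*w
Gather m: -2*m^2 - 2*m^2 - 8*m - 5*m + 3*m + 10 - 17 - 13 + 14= -4*m^2 - 10*m - 6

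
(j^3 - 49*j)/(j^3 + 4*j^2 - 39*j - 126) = j*(j - 7)/(j^2 - 3*j - 18)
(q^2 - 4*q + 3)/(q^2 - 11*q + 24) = (q - 1)/(q - 8)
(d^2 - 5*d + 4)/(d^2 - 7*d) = (d^2 - 5*d + 4)/(d*(d - 7))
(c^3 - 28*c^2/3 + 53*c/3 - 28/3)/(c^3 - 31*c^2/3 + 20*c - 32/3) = (c - 7)/(c - 8)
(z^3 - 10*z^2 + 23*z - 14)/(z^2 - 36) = (z^3 - 10*z^2 + 23*z - 14)/(z^2 - 36)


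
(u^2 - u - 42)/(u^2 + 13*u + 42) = (u - 7)/(u + 7)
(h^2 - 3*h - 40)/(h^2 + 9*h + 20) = (h - 8)/(h + 4)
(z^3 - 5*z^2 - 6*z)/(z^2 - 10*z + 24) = z*(z + 1)/(z - 4)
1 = 1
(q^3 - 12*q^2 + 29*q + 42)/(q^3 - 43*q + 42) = (q^2 - 6*q - 7)/(q^2 + 6*q - 7)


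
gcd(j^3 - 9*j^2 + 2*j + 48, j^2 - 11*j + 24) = j^2 - 11*j + 24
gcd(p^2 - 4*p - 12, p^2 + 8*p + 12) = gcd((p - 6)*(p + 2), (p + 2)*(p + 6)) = p + 2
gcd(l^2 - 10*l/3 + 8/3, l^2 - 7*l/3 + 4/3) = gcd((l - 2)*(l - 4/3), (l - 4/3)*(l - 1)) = l - 4/3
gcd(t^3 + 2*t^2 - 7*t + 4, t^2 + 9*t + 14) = 1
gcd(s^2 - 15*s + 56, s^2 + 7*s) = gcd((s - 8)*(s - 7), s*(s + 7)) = 1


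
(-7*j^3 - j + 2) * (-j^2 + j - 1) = 7*j^5 - 7*j^4 + 8*j^3 - 3*j^2 + 3*j - 2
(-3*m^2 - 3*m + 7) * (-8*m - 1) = 24*m^3 + 27*m^2 - 53*m - 7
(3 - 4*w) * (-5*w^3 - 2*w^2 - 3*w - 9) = 20*w^4 - 7*w^3 + 6*w^2 + 27*w - 27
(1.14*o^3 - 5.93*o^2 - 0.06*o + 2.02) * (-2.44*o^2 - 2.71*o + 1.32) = -2.7816*o^5 + 11.3798*o^4 + 17.7215*o^3 - 12.5938*o^2 - 5.5534*o + 2.6664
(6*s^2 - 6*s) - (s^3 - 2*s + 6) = -s^3 + 6*s^2 - 4*s - 6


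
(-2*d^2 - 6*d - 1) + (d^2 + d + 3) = -d^2 - 5*d + 2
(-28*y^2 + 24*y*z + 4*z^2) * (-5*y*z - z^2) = 140*y^3*z - 92*y^2*z^2 - 44*y*z^3 - 4*z^4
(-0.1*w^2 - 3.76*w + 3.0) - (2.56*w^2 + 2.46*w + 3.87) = -2.66*w^2 - 6.22*w - 0.87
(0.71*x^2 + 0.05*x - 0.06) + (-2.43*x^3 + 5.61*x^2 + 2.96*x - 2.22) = -2.43*x^3 + 6.32*x^2 + 3.01*x - 2.28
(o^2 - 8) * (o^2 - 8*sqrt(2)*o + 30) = o^4 - 8*sqrt(2)*o^3 + 22*o^2 + 64*sqrt(2)*o - 240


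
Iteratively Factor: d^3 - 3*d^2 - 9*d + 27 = (d + 3)*(d^2 - 6*d + 9) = (d - 3)*(d + 3)*(d - 3)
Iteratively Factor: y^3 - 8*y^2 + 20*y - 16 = (y - 2)*(y^2 - 6*y + 8) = (y - 4)*(y - 2)*(y - 2)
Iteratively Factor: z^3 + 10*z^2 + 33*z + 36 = (z + 3)*(z^2 + 7*z + 12) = (z + 3)*(z + 4)*(z + 3)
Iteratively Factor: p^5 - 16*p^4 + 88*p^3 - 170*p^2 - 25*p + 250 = (p - 5)*(p^4 - 11*p^3 + 33*p^2 - 5*p - 50) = (p - 5)*(p - 2)*(p^3 - 9*p^2 + 15*p + 25) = (p - 5)^2*(p - 2)*(p^2 - 4*p - 5) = (p - 5)^2*(p - 2)*(p + 1)*(p - 5)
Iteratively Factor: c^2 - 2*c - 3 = (c + 1)*(c - 3)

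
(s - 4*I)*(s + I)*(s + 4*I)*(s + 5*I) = s^4 + 6*I*s^3 + 11*s^2 + 96*I*s - 80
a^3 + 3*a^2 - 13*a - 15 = (a - 3)*(a + 1)*(a + 5)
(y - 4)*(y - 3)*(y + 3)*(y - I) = y^4 - 4*y^3 - I*y^3 - 9*y^2 + 4*I*y^2 + 36*y + 9*I*y - 36*I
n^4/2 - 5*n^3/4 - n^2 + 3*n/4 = n*(n/2 + 1/2)*(n - 3)*(n - 1/2)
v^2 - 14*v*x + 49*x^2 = (v - 7*x)^2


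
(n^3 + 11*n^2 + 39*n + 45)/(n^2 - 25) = (n^2 + 6*n + 9)/(n - 5)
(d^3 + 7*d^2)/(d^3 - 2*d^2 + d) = d*(d + 7)/(d^2 - 2*d + 1)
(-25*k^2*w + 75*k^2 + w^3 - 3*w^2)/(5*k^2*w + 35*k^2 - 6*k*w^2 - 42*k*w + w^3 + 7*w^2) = (5*k*w - 15*k + w^2 - 3*w)/(-k*w - 7*k + w^2 + 7*w)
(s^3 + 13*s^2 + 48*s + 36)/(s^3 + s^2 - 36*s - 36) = (s + 6)/(s - 6)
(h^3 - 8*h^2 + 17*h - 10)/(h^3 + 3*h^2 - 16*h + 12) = (h - 5)/(h + 6)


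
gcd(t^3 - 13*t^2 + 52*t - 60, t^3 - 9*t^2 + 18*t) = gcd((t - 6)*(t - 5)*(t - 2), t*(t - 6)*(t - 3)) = t - 6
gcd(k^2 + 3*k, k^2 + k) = k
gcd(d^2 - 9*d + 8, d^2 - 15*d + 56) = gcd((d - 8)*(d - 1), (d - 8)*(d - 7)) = d - 8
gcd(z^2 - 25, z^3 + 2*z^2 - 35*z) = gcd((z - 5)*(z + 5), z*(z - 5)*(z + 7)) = z - 5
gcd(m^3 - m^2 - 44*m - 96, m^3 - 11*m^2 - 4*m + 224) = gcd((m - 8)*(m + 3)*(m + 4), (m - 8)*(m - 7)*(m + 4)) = m^2 - 4*m - 32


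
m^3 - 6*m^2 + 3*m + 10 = (m - 5)*(m - 2)*(m + 1)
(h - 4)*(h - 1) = h^2 - 5*h + 4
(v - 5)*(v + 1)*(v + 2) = v^3 - 2*v^2 - 13*v - 10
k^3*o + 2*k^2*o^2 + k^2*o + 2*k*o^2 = k*(k + 2*o)*(k*o + o)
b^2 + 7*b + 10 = (b + 2)*(b + 5)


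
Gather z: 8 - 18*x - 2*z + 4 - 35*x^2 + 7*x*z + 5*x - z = -35*x^2 - 13*x + z*(7*x - 3) + 12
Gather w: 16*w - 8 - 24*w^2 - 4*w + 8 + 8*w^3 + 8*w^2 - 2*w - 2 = 8*w^3 - 16*w^2 + 10*w - 2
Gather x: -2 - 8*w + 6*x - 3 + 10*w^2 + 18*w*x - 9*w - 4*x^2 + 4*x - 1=10*w^2 - 17*w - 4*x^2 + x*(18*w + 10) - 6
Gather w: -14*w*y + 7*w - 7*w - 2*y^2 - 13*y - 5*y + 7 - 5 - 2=-14*w*y - 2*y^2 - 18*y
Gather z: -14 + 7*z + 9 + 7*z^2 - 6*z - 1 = 7*z^2 + z - 6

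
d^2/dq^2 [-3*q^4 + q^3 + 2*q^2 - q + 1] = -36*q^2 + 6*q + 4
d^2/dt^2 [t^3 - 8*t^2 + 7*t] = 6*t - 16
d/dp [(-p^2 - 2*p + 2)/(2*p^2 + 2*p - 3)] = 2*(p^2 - p + 1)/(4*p^4 + 8*p^3 - 8*p^2 - 12*p + 9)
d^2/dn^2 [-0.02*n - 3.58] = 0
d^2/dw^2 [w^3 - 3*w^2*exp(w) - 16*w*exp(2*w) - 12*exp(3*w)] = -3*w^2*exp(w) - 64*w*exp(2*w) - 12*w*exp(w) + 6*w - 108*exp(3*w) - 64*exp(2*w) - 6*exp(w)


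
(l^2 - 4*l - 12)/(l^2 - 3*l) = (l^2 - 4*l - 12)/(l*(l - 3))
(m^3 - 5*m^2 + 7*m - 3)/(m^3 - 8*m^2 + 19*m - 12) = (m - 1)/(m - 4)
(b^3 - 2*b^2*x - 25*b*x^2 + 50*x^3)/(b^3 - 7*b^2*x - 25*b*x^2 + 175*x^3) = (-b + 2*x)/(-b + 7*x)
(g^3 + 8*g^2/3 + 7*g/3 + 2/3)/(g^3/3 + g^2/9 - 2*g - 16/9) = 3*(3*g^2 + 5*g + 2)/(3*g^2 - 2*g - 16)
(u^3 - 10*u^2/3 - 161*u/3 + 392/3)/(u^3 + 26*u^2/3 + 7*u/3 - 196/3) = (u - 8)/(u + 4)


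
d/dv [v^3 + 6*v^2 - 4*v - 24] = 3*v^2 + 12*v - 4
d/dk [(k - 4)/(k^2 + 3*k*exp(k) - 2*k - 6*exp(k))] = (k^2 + 3*k*exp(k) - 2*k - (k - 4)*(3*k*exp(k) + 2*k - 3*exp(k) - 2) - 6*exp(k))/(k^2 + 3*k*exp(k) - 2*k - 6*exp(k))^2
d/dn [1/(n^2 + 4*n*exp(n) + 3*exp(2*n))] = 2*(-2*n*exp(n) - n - 3*exp(2*n) - 2*exp(n))/(n^2 + 4*n*exp(n) + 3*exp(2*n))^2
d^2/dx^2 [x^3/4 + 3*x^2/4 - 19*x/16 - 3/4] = 3*x/2 + 3/2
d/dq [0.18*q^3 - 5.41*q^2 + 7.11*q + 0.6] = 0.54*q^2 - 10.82*q + 7.11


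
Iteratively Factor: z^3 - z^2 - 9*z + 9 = (z + 3)*(z^2 - 4*z + 3) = (z - 1)*(z + 3)*(z - 3)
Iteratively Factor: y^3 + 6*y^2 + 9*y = (y + 3)*(y^2 + 3*y) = y*(y + 3)*(y + 3)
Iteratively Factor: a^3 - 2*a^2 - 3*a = (a - 3)*(a^2 + a) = a*(a - 3)*(a + 1)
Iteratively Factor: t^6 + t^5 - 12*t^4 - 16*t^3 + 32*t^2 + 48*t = (t)*(t^5 + t^4 - 12*t^3 - 16*t^2 + 32*t + 48) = t*(t + 2)*(t^4 - t^3 - 10*t^2 + 4*t + 24) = t*(t + 2)^2*(t^3 - 3*t^2 - 4*t + 12) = t*(t + 2)^3*(t^2 - 5*t + 6) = t*(t - 2)*(t + 2)^3*(t - 3)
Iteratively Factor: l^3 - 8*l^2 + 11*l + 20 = (l - 5)*(l^2 - 3*l - 4) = (l - 5)*(l - 4)*(l + 1)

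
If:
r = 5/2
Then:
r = 5/2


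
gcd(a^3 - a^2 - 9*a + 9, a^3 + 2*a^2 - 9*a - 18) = a^2 - 9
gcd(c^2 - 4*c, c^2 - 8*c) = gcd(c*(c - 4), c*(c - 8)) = c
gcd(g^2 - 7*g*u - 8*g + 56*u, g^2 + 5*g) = 1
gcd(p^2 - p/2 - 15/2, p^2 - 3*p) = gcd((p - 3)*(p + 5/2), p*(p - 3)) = p - 3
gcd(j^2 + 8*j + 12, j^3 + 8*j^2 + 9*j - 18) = j + 6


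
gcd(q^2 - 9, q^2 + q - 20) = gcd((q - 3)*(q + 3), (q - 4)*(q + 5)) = 1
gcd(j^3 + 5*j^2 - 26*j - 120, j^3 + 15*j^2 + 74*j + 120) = j^2 + 10*j + 24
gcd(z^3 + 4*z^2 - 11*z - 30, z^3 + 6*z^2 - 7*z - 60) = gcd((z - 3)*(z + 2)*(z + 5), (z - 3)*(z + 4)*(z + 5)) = z^2 + 2*z - 15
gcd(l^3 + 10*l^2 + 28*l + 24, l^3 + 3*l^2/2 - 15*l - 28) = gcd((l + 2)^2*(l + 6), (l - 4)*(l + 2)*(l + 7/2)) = l + 2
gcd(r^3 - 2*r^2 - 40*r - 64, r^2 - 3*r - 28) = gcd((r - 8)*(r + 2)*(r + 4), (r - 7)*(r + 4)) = r + 4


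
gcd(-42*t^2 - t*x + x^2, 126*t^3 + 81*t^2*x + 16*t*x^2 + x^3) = 6*t + x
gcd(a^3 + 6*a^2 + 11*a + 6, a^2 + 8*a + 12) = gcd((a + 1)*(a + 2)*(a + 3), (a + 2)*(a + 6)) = a + 2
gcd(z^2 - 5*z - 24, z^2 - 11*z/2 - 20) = z - 8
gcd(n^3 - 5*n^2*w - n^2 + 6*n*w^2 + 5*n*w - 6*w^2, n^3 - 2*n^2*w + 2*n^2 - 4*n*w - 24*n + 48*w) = -n + 2*w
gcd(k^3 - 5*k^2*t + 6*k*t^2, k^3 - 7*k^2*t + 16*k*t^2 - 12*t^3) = k^2 - 5*k*t + 6*t^2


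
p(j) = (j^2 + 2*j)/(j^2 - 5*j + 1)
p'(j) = (5 - 2*j)*(j^2 + 2*j)/(j^2 - 5*j + 1)^2 + (2*j + 2)/(j^2 - 5*j + 1) = (-7*j^2 + 2*j + 2)/(j^4 - 10*j^3 + 27*j^2 - 10*j + 1)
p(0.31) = -1.58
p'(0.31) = 9.45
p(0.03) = 0.07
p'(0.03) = 2.84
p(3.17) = -3.41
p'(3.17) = -2.69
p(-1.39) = -0.09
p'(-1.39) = -0.15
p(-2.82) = 0.10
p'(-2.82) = -0.11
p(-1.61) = -0.05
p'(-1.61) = -0.14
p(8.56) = 2.87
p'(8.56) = -0.50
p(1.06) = -1.02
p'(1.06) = -0.37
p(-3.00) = 0.12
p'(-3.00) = -0.11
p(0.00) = 0.00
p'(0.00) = 2.00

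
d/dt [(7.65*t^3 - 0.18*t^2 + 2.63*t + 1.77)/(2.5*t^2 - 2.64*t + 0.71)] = (19.125*t^4 - 40.392*t^3 + 10.1947*t^2 - 9.1056*t + 6.5401)/(6.25*t^4 - 13.2*t^3 + 10.5196*t^2 - 3.7488*t + 0.5041)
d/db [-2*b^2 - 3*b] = -4*b - 3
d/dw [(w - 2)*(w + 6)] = 2*w + 4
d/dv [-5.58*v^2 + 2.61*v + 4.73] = 2.61 - 11.16*v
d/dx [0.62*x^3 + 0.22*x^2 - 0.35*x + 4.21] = 1.86*x^2 + 0.44*x - 0.35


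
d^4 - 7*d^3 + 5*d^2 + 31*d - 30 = (d - 5)*(d - 3)*(d - 1)*(d + 2)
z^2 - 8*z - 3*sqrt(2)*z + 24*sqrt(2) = (z - 8)*(z - 3*sqrt(2))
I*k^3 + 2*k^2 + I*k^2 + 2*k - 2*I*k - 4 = (k + 2)*(k - 2*I)*(I*k - I)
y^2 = y^2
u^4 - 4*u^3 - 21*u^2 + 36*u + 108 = (u - 6)*(u - 3)*(u + 2)*(u + 3)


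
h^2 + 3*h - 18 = (h - 3)*(h + 6)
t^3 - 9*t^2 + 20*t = t*(t - 5)*(t - 4)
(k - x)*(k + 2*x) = k^2 + k*x - 2*x^2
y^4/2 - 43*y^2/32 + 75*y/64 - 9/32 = (y/2 + 1)*(y - 3/4)^2*(y - 1/2)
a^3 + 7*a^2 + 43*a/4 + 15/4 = (a + 1/2)*(a + 3/2)*(a + 5)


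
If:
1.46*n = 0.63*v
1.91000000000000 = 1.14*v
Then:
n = 0.72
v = 1.68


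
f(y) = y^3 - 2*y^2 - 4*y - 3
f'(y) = 3*y^2 - 4*y - 4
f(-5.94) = -259.39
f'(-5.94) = 125.61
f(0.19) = -3.83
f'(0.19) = -4.65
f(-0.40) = -1.78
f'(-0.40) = -1.92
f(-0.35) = -1.89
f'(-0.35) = -2.23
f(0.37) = -4.70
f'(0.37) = -5.07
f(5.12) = 58.31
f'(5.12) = 54.16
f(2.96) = -6.43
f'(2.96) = 10.44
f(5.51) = 81.52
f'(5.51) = 65.04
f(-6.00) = -267.00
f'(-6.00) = 128.00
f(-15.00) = -3768.00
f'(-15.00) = 731.00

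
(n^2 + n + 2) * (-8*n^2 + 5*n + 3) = -8*n^4 - 3*n^3 - 8*n^2 + 13*n + 6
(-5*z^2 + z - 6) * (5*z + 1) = -25*z^3 - 29*z - 6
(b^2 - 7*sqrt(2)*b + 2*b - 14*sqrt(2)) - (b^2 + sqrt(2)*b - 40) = -8*sqrt(2)*b + 2*b - 14*sqrt(2) + 40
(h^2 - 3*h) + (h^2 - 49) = 2*h^2 - 3*h - 49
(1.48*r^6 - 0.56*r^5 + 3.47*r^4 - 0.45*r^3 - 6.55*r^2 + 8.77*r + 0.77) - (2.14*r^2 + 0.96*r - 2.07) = 1.48*r^6 - 0.56*r^5 + 3.47*r^4 - 0.45*r^3 - 8.69*r^2 + 7.81*r + 2.84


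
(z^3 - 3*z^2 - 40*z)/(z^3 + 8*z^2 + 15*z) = (z - 8)/(z + 3)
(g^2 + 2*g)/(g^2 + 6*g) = (g + 2)/(g + 6)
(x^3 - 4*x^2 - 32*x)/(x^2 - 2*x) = (x^2 - 4*x - 32)/(x - 2)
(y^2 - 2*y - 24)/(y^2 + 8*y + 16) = (y - 6)/(y + 4)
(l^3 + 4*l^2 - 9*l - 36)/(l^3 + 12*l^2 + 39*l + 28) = (l^2 - 9)/(l^2 + 8*l + 7)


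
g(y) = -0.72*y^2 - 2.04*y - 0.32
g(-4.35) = -5.07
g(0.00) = -0.32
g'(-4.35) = 4.22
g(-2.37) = 0.47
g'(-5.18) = 5.42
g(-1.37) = 1.12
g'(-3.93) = 3.62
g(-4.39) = -5.24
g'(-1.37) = -0.07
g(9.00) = -77.00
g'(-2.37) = 1.37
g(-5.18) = -9.07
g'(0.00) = -2.04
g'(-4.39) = 4.28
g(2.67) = -10.90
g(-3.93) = -3.42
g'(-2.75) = 1.92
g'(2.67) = -5.88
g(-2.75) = -0.15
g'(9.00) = -15.00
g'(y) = -1.44*y - 2.04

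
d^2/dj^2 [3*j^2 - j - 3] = 6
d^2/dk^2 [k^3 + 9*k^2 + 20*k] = 6*k + 18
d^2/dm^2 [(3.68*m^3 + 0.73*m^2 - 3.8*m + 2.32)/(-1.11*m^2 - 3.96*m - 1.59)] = (2.8421709430404e-14*m^4 - 86.645376*m^3 - 148.445082*m^2 - 157.24692*m - 116.117154)/(1.367631*m^6 + 14.637348*m^5 + 58.096845*m^4 + 104.03316*m^3 + 83.219805*m^2 + 30.033828*m + 4.019679)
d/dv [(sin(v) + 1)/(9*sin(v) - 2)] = -11*cos(v)/(9*sin(v) - 2)^2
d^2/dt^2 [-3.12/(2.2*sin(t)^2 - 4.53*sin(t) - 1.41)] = (-60.4032*sin(t)^4 + 93.28176*sin(t)^3 - 12.133368*sin(t)^2 - 166.635144*sin(t) + 147.406896)/(-2.2*sin(t)^2 + 4.53*sin(t) + 1.41)^3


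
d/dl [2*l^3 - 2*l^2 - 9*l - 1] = 6*l^2 - 4*l - 9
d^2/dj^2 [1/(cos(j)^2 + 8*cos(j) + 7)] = 2*(-2*sin(j)^4 + 19*sin(j)^2 + 43*cos(j) - 3*cos(3*j) + 40)/((cos(j) + 1)^3*(cos(j) + 7)^3)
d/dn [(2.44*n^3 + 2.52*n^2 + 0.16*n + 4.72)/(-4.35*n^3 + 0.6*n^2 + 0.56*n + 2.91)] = (-3.5527136788005e-15*n^5 + 12.426*n^4 + 4.1248*n^3 + 84.2124*n^2 + 9.0024*n - 2.1776)/(18.9225*n^6 - 5.22*n^5 - 4.512*n^4 - 24.645*n^3 + 3.8056*n^2 + 3.2592*n + 8.4681)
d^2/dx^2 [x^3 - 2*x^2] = 6*x - 4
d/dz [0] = 0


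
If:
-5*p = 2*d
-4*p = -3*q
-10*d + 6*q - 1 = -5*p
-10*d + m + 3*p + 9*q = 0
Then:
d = -5/76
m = -20/19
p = 1/38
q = 2/57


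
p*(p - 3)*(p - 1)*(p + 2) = p^4 - 2*p^3 - 5*p^2 + 6*p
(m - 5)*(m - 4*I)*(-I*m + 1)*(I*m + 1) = m^4 - 5*m^3 - 4*I*m^3 + m^2 + 20*I*m^2 - 5*m - 4*I*m + 20*I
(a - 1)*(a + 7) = a^2 + 6*a - 7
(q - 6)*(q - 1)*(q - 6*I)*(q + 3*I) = q^4 - 7*q^3 - 3*I*q^3 + 24*q^2 + 21*I*q^2 - 126*q - 18*I*q + 108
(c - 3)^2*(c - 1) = c^3 - 7*c^2 + 15*c - 9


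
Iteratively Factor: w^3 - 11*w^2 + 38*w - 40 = (w - 2)*(w^2 - 9*w + 20) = (w - 5)*(w - 2)*(w - 4)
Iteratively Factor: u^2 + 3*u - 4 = (u - 1)*(u + 4)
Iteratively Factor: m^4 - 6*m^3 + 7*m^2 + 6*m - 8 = (m - 4)*(m^3 - 2*m^2 - m + 2) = (m - 4)*(m - 2)*(m^2 - 1) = (m - 4)*(m - 2)*(m + 1)*(m - 1)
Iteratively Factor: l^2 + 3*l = (l)*(l + 3)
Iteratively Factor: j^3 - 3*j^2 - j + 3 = (j + 1)*(j^2 - 4*j + 3) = (j - 3)*(j + 1)*(j - 1)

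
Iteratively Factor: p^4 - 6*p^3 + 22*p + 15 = (p + 1)*(p^3 - 7*p^2 + 7*p + 15) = (p - 3)*(p + 1)*(p^2 - 4*p - 5) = (p - 5)*(p - 3)*(p + 1)*(p + 1)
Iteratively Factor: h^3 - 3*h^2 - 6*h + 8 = (h + 2)*(h^2 - 5*h + 4) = (h - 1)*(h + 2)*(h - 4)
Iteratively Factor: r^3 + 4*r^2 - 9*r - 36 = (r + 4)*(r^2 - 9) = (r + 3)*(r + 4)*(r - 3)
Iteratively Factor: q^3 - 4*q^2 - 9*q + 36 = (q - 3)*(q^2 - q - 12) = (q - 3)*(q + 3)*(q - 4)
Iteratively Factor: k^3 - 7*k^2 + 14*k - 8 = (k - 1)*(k^2 - 6*k + 8) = (k - 2)*(k - 1)*(k - 4)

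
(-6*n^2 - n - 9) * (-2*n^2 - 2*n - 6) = 12*n^4 + 14*n^3 + 56*n^2 + 24*n + 54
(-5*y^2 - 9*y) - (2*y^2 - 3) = -7*y^2 - 9*y + 3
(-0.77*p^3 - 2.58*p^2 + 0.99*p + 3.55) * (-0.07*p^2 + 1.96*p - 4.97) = 0.0539*p^5 - 1.3286*p^4 - 1.2992*p^3 + 14.5145*p^2 + 2.0377*p - 17.6435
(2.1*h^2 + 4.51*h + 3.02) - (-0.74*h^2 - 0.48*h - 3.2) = 2.84*h^2 + 4.99*h + 6.22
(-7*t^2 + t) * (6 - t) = 7*t^3 - 43*t^2 + 6*t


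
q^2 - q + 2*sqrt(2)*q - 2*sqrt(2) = (q - 1)*(q + 2*sqrt(2))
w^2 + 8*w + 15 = (w + 3)*(w + 5)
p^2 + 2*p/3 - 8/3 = (p - 4/3)*(p + 2)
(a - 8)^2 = a^2 - 16*a + 64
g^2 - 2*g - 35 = (g - 7)*(g + 5)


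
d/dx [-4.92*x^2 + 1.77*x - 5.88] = 1.77 - 9.84*x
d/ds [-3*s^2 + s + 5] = 1 - 6*s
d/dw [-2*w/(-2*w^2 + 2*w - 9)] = 2*(9 - 2*w^2)/(4*w^4 - 8*w^3 + 40*w^2 - 36*w + 81)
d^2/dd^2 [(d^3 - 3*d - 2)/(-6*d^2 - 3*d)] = 2*(11*d^3 + 24*d^2 + 12*d + 2)/(3*d^3*(8*d^3 + 12*d^2 + 6*d + 1))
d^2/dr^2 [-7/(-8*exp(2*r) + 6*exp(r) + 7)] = 14*((3 - 16*exp(r))*(-8*exp(2*r) + 6*exp(r) + 7) - 4*(8*exp(r) - 3)^2*exp(r))*exp(r)/(-8*exp(2*r) + 6*exp(r) + 7)^3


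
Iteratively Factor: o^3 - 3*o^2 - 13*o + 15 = (o + 3)*(o^2 - 6*o + 5) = (o - 5)*(o + 3)*(o - 1)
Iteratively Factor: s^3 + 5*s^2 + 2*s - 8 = (s - 1)*(s^2 + 6*s + 8) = (s - 1)*(s + 2)*(s + 4)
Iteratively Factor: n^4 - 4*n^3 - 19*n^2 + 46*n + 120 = (n + 3)*(n^3 - 7*n^2 + 2*n + 40) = (n - 5)*(n + 3)*(n^2 - 2*n - 8) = (n - 5)*(n - 4)*(n + 3)*(n + 2)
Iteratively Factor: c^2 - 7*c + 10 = (c - 5)*(c - 2)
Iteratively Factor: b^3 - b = (b - 1)*(b^2 + b) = (b - 1)*(b + 1)*(b)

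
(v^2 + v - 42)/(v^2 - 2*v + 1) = (v^2 + v - 42)/(v^2 - 2*v + 1)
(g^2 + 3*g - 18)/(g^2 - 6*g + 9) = (g + 6)/(g - 3)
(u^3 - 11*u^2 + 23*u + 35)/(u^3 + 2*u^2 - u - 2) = (u^2 - 12*u + 35)/(u^2 + u - 2)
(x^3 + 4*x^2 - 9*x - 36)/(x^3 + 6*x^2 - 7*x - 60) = (x + 3)/(x + 5)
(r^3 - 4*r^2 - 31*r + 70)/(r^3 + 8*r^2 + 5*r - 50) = (r - 7)/(r + 5)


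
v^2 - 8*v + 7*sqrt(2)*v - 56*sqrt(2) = (v - 8)*(v + 7*sqrt(2))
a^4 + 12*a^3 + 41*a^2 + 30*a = a*(a + 1)*(a + 5)*(a + 6)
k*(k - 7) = k^2 - 7*k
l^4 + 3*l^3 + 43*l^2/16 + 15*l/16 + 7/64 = (l + 1/4)*(l + 1/2)^2*(l + 7/4)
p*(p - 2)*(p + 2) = p^3 - 4*p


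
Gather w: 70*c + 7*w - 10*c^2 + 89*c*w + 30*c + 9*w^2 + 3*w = -10*c^2 + 100*c + 9*w^2 + w*(89*c + 10)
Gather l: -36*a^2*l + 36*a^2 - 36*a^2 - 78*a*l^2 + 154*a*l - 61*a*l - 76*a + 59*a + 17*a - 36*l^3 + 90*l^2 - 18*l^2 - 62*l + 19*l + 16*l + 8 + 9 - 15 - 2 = -36*l^3 + l^2*(72 - 78*a) + l*(-36*a^2 + 93*a - 27)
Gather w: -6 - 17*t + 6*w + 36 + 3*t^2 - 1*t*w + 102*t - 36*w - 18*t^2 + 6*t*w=-15*t^2 + 85*t + w*(5*t - 30) + 30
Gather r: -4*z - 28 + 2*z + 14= -2*z - 14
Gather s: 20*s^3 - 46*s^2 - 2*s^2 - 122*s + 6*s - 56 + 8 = 20*s^3 - 48*s^2 - 116*s - 48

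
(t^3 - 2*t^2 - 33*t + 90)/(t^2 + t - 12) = (t^2 + t - 30)/(t + 4)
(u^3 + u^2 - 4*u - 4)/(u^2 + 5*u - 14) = (u^2 + 3*u + 2)/(u + 7)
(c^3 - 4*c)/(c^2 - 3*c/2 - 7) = 2*c*(c - 2)/(2*c - 7)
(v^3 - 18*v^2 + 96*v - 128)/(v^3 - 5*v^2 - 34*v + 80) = (v - 8)/(v + 5)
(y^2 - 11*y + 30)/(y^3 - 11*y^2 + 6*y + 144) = (y - 5)/(y^2 - 5*y - 24)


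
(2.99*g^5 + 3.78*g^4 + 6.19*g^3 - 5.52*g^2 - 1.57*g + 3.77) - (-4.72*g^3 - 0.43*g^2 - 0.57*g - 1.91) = 2.99*g^5 + 3.78*g^4 + 10.91*g^3 - 5.09*g^2 - 1.0*g + 5.68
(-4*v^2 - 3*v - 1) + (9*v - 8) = -4*v^2 + 6*v - 9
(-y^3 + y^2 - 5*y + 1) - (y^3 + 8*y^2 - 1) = -2*y^3 - 7*y^2 - 5*y + 2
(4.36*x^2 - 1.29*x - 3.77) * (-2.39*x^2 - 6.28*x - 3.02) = -10.4204*x^4 - 24.2977*x^3 + 3.9443*x^2 + 27.5714*x + 11.3854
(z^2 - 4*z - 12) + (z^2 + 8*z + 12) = 2*z^2 + 4*z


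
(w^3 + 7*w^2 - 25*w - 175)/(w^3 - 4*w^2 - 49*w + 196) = (w^2 - 25)/(w^2 - 11*w + 28)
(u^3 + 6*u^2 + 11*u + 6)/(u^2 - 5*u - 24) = (u^2 + 3*u + 2)/(u - 8)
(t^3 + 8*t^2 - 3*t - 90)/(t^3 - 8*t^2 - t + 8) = (t^3 + 8*t^2 - 3*t - 90)/(t^3 - 8*t^2 - t + 8)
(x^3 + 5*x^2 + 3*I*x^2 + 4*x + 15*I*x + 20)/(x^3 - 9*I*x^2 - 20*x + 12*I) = (x^2 + x*(5 + 4*I) + 20*I)/(x^2 - 8*I*x - 12)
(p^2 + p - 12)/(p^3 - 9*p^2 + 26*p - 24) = (p + 4)/(p^2 - 6*p + 8)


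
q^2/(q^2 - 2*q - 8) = q^2/(q^2 - 2*q - 8)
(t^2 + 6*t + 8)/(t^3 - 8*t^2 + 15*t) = (t^2 + 6*t + 8)/(t*(t^2 - 8*t + 15))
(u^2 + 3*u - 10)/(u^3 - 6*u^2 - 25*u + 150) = (u - 2)/(u^2 - 11*u + 30)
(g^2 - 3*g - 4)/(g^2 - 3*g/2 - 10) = 2*(g + 1)/(2*g + 5)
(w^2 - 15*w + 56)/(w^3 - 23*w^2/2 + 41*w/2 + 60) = 2*(w - 7)/(2*w^2 - 7*w - 15)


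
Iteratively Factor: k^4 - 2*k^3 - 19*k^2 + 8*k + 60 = (k + 2)*(k^3 - 4*k^2 - 11*k + 30) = (k - 2)*(k + 2)*(k^2 - 2*k - 15) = (k - 5)*(k - 2)*(k + 2)*(k + 3)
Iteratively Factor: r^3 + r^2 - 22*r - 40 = (r - 5)*(r^2 + 6*r + 8) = (r - 5)*(r + 4)*(r + 2)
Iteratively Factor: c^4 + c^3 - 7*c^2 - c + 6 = (c + 1)*(c^3 - 7*c + 6) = (c - 1)*(c + 1)*(c^2 + c - 6) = (c - 1)*(c + 1)*(c + 3)*(c - 2)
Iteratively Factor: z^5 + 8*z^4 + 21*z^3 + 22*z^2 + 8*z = (z + 1)*(z^4 + 7*z^3 + 14*z^2 + 8*z) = (z + 1)*(z + 2)*(z^3 + 5*z^2 + 4*z) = z*(z + 1)*(z + 2)*(z^2 + 5*z + 4) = z*(z + 1)^2*(z + 2)*(z + 4)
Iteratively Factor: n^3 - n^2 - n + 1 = (n - 1)*(n^2 - 1) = (n - 1)^2*(n + 1)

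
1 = 1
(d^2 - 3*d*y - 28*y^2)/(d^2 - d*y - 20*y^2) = (-d + 7*y)/(-d + 5*y)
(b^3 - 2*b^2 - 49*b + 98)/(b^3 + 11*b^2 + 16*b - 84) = (b - 7)/(b + 6)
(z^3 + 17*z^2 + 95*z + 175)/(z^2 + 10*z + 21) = (z^2 + 10*z + 25)/(z + 3)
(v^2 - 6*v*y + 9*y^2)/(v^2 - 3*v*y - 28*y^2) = (-v^2 + 6*v*y - 9*y^2)/(-v^2 + 3*v*y + 28*y^2)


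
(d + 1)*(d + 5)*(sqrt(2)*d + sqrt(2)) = sqrt(2)*d^3 + 7*sqrt(2)*d^2 + 11*sqrt(2)*d + 5*sqrt(2)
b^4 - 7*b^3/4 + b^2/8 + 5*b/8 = b*(b - 5/4)*(b - 1)*(b + 1/2)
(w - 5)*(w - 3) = w^2 - 8*w + 15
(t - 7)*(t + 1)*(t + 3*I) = t^3 - 6*t^2 + 3*I*t^2 - 7*t - 18*I*t - 21*I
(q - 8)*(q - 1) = q^2 - 9*q + 8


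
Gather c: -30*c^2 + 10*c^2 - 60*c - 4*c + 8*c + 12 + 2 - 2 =-20*c^2 - 56*c + 12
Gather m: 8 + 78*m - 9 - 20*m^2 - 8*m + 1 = -20*m^2 + 70*m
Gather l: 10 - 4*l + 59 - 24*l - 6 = 63 - 28*l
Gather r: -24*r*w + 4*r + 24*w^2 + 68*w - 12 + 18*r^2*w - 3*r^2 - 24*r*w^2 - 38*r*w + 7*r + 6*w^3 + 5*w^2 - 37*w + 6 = r^2*(18*w - 3) + r*(-24*w^2 - 62*w + 11) + 6*w^3 + 29*w^2 + 31*w - 6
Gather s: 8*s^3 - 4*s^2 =8*s^3 - 4*s^2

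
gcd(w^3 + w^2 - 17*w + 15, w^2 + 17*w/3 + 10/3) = w + 5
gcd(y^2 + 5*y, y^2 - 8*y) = y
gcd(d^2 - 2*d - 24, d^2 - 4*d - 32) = d + 4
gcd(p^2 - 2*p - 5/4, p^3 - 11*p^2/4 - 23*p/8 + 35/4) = p - 5/2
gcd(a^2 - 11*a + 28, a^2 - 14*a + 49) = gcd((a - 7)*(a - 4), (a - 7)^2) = a - 7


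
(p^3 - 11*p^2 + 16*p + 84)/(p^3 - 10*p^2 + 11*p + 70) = (p - 6)/(p - 5)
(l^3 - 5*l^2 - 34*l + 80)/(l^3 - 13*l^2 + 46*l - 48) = (l + 5)/(l - 3)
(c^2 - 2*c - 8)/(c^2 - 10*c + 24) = (c + 2)/(c - 6)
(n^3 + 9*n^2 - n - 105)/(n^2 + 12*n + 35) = n - 3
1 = 1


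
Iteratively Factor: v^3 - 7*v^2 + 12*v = (v)*(v^2 - 7*v + 12) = v*(v - 4)*(v - 3)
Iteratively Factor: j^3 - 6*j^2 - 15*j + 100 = (j - 5)*(j^2 - j - 20) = (j - 5)*(j + 4)*(j - 5)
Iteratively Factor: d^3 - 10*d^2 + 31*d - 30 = (d - 5)*(d^2 - 5*d + 6) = (d - 5)*(d - 2)*(d - 3)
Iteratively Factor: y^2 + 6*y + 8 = (y + 4)*(y + 2)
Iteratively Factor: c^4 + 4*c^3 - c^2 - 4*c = (c + 4)*(c^3 - c) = (c - 1)*(c + 4)*(c^2 + c) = (c - 1)*(c + 1)*(c + 4)*(c)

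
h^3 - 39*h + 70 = (h - 5)*(h - 2)*(h + 7)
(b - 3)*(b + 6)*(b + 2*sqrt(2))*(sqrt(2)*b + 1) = sqrt(2)*b^4 + 3*sqrt(2)*b^3 + 5*b^3 - 16*sqrt(2)*b^2 + 15*b^2 - 90*b + 6*sqrt(2)*b - 36*sqrt(2)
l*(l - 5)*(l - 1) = l^3 - 6*l^2 + 5*l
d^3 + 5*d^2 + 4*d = d*(d + 1)*(d + 4)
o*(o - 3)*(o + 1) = o^3 - 2*o^2 - 3*o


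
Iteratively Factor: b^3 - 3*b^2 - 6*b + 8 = (b - 4)*(b^2 + b - 2) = (b - 4)*(b + 2)*(b - 1)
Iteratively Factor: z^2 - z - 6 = (z + 2)*(z - 3)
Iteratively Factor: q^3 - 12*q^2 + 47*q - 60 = (q - 3)*(q^2 - 9*q + 20) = (q - 4)*(q - 3)*(q - 5)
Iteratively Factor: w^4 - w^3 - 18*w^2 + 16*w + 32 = (w + 1)*(w^3 - 2*w^2 - 16*w + 32) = (w + 1)*(w + 4)*(w^2 - 6*w + 8) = (w - 4)*(w + 1)*(w + 4)*(w - 2)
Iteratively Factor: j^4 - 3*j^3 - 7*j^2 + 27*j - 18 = (j - 2)*(j^3 - j^2 - 9*j + 9) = (j - 3)*(j - 2)*(j^2 + 2*j - 3) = (j - 3)*(j - 2)*(j + 3)*(j - 1)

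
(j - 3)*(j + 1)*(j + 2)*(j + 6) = j^4 + 6*j^3 - 7*j^2 - 48*j - 36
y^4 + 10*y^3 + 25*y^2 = y^2*(y + 5)^2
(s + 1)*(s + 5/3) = s^2 + 8*s/3 + 5/3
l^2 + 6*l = l*(l + 6)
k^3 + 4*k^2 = k^2*(k + 4)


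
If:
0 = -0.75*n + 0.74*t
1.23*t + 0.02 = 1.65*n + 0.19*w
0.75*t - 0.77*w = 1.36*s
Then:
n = 0.0495812395309883 - 0.471021775544389*w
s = 0.0277120898610701 - 0.829441324268401*w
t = 0.050251256281407 - 0.477386934673367*w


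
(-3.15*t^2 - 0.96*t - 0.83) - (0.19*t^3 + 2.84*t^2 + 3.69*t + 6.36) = -0.19*t^3 - 5.99*t^2 - 4.65*t - 7.19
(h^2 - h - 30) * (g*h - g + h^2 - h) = g*h^3 - 2*g*h^2 - 29*g*h + 30*g + h^4 - 2*h^3 - 29*h^2 + 30*h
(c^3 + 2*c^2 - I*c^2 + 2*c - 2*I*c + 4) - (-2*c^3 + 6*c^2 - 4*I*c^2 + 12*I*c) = 3*c^3 - 4*c^2 + 3*I*c^2 + 2*c - 14*I*c + 4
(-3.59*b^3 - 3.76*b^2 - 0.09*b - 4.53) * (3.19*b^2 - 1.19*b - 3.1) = -11.4521*b^5 - 7.7223*b^4 + 15.3163*b^3 - 2.6876*b^2 + 5.6697*b + 14.043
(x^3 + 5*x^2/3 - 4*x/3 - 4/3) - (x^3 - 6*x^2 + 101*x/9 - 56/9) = 23*x^2/3 - 113*x/9 + 44/9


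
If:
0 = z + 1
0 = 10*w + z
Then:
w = 1/10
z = -1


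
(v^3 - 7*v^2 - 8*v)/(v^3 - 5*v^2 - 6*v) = (v - 8)/(v - 6)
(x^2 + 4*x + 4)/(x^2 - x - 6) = (x + 2)/(x - 3)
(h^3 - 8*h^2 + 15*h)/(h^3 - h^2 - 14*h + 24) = h*(h - 5)/(h^2 + 2*h - 8)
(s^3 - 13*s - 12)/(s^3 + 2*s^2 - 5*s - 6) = (s - 4)/(s - 2)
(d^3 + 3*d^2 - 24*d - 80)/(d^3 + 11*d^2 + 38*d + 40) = (d^2 - d - 20)/(d^2 + 7*d + 10)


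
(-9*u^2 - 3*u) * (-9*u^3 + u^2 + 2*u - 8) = 81*u^5 + 18*u^4 - 21*u^3 + 66*u^2 + 24*u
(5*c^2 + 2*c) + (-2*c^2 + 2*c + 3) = 3*c^2 + 4*c + 3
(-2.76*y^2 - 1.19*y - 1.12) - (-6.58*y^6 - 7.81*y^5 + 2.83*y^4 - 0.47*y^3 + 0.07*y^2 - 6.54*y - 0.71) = 6.58*y^6 + 7.81*y^5 - 2.83*y^4 + 0.47*y^3 - 2.83*y^2 + 5.35*y - 0.41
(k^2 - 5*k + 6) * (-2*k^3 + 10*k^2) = -2*k^5 + 20*k^4 - 62*k^3 + 60*k^2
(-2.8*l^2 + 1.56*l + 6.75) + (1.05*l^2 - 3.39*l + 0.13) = -1.75*l^2 - 1.83*l + 6.88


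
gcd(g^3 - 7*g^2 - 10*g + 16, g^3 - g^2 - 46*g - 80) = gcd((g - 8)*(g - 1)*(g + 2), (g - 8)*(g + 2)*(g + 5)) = g^2 - 6*g - 16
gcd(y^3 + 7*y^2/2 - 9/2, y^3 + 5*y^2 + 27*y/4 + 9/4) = y^2 + 9*y/2 + 9/2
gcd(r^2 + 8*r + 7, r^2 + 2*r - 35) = r + 7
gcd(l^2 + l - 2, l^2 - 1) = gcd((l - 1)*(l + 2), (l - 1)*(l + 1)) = l - 1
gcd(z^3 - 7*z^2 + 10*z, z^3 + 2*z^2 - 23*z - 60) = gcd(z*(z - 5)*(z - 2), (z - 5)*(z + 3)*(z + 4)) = z - 5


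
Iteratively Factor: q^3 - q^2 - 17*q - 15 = (q - 5)*(q^2 + 4*q + 3) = (q - 5)*(q + 3)*(q + 1)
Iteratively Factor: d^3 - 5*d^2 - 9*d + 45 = (d - 3)*(d^2 - 2*d - 15) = (d - 5)*(d - 3)*(d + 3)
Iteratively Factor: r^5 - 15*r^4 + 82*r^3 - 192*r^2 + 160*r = (r)*(r^4 - 15*r^3 + 82*r^2 - 192*r + 160) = r*(r - 5)*(r^3 - 10*r^2 + 32*r - 32) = r*(r - 5)*(r - 2)*(r^2 - 8*r + 16) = r*(r - 5)*(r - 4)*(r - 2)*(r - 4)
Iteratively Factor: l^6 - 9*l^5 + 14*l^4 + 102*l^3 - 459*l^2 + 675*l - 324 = (l - 1)*(l^5 - 8*l^4 + 6*l^3 + 108*l^2 - 351*l + 324) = (l - 1)*(l + 4)*(l^4 - 12*l^3 + 54*l^2 - 108*l + 81) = (l - 3)*(l - 1)*(l + 4)*(l^3 - 9*l^2 + 27*l - 27) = (l - 3)^2*(l - 1)*(l + 4)*(l^2 - 6*l + 9) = (l - 3)^3*(l - 1)*(l + 4)*(l - 3)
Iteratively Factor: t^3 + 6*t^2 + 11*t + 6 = (t + 2)*(t^2 + 4*t + 3) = (t + 2)*(t + 3)*(t + 1)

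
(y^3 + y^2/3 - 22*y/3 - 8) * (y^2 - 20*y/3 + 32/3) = y^5 - 19*y^4/3 + 10*y^3/9 + 400*y^2/9 - 224*y/9 - 256/3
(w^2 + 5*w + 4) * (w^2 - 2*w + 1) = w^4 + 3*w^3 - 5*w^2 - 3*w + 4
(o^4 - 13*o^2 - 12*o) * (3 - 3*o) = -3*o^5 + 3*o^4 + 39*o^3 - 3*o^2 - 36*o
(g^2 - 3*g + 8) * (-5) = -5*g^2 + 15*g - 40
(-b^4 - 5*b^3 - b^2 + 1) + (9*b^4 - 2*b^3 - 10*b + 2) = 8*b^4 - 7*b^3 - b^2 - 10*b + 3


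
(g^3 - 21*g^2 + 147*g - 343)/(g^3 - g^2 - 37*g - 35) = (g^2 - 14*g + 49)/(g^2 + 6*g + 5)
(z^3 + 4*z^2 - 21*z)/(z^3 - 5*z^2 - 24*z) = (-z^2 - 4*z + 21)/(-z^2 + 5*z + 24)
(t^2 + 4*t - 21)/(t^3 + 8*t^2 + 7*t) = (t - 3)/(t*(t + 1))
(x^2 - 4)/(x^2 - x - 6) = (x - 2)/(x - 3)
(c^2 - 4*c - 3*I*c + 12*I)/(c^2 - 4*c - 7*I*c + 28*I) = (c - 3*I)/(c - 7*I)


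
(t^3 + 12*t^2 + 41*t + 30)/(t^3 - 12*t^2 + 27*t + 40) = (t^2 + 11*t + 30)/(t^2 - 13*t + 40)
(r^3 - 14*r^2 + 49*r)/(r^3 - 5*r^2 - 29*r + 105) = r*(r - 7)/(r^2 + 2*r - 15)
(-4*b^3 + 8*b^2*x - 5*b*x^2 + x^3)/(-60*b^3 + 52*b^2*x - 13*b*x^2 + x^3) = (2*b^2 - 3*b*x + x^2)/(30*b^2 - 11*b*x + x^2)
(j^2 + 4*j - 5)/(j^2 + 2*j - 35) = (j^2 + 4*j - 5)/(j^2 + 2*j - 35)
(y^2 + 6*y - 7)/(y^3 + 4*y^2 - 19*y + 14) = 1/(y - 2)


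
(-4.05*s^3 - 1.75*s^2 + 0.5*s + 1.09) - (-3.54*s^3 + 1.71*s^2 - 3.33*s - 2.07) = -0.51*s^3 - 3.46*s^2 + 3.83*s + 3.16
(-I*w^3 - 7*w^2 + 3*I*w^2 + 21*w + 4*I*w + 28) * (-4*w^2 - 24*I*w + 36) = 4*I*w^5 + 4*w^4 - 12*I*w^4 - 12*w^3 + 116*I*w^3 - 268*w^2 - 396*I*w^2 + 756*w - 528*I*w + 1008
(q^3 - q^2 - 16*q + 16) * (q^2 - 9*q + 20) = q^5 - 10*q^4 + 13*q^3 + 140*q^2 - 464*q + 320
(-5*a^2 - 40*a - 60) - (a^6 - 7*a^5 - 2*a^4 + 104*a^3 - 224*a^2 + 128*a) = -a^6 + 7*a^5 + 2*a^4 - 104*a^3 + 219*a^2 - 168*a - 60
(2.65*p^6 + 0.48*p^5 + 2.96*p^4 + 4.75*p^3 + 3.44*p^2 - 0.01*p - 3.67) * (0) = 0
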